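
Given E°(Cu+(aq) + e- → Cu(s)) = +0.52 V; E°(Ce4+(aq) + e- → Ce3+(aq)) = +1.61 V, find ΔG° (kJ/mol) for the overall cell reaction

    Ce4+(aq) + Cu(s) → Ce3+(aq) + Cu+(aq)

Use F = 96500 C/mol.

−105 kJ/mol

In the reaction as written Ce4+(aq) is reduced, so the Ce⁴⁺/Ce³⁺ couple is the cathode and Cu⁺/Cu is the anode.
E°cell = +1.61 − (+0.52) = +1.09 V; balancing electrons gives n = 1.
ΔG° = −nFE°cell = −(1)(96500)(+1.09) J/mol = −105 kJ/mol.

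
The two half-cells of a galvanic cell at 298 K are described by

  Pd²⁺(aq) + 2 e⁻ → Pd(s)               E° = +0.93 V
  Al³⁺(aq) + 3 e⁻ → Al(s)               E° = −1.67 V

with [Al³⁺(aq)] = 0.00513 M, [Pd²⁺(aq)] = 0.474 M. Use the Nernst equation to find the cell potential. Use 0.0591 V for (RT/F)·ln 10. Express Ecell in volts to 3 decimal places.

+2.636 V

Pd²⁺/Pd is reduced (cathode, E° = +0.93 V) and Al³⁺/Al is oxidized (anode).
E°cell = E°cat − E°an = +0.93 − (−1.67) = +2.60 V; n = 6.
For the overall reaction 3 Pd²⁺(aq) + 2 Al(s) → 3 Pd(s) + 2 Al³⁺(aq), Q = [Al³⁺(aq)]^2 / [Pd²⁺(aq)]^3 = 0.000247, giving log Q = −3.607.
By the Nernst equation, E = +2.60 − (0.0591/6)·(−3.607) = +2.636 V.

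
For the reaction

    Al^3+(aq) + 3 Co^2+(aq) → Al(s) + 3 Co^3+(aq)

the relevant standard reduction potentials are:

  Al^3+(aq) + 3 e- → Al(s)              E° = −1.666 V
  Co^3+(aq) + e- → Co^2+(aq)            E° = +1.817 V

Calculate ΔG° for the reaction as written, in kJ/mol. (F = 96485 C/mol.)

In the reaction as written Al^3+(aq) is reduced, so the Al³⁺/Al couple is the cathode and Co³⁺/Co²⁺ is the anode.
E°cell = −1.666 − (+1.817) = −3.483 V; balancing electrons gives n = 3.
ΔG° = −nFE°cell = −(3)(96485)(−3.483) J/mol = +1008 kJ/mol.

+1008 kJ/mol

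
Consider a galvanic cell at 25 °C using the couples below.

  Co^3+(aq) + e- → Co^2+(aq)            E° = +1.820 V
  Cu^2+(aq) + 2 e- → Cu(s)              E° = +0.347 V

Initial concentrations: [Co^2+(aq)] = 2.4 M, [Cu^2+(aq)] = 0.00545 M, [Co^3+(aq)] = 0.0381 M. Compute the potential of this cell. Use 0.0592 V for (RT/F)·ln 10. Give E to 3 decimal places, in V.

+1.433 V

Since E°(Co³⁺/Co²⁺) > E°(Cu²⁺/Cu), Co³⁺/Co²⁺ serves as the cathode.
The standard potential is +1.820 − (+0.347) = +1.473 V and the balanced reaction transfers n = 2 electrons.
Balancing gives 2 Co^3+(aq) + Cu(s) → 2 Co^2+(aq) + Cu^2+(aq); hence Q = ([Co^2+(aq)]^2·[Cu^2+(aq)]) / [Co^3+(aq)]^2 = 21.6 (log Q = 1.335).
Applying E = E° − (RT ln10/nF)·log Q gives +1.473 − (0.0592/2)(1.335) = +1.433 V.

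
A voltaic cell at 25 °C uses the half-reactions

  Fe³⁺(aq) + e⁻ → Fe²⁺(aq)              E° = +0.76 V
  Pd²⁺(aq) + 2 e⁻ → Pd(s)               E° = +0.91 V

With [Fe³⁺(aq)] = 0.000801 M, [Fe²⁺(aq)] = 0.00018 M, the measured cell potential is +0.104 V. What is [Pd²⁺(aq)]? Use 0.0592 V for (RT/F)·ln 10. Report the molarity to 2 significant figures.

0.55 M

With Pd²⁺/Pd at the cathode and Fe³⁺/Fe²⁺ at the anode, E°cell = +0.91 − (+0.76) = +0.15 V (n = 2).
Rearranging E = E° − (0.0592/n)·log Q gives log Q = 2(+0.15 − (+0.104))/0.0592 = 1.554.
Balancing electrons gives Pd²⁺(aq) + 2 Fe²⁺(aq) → Pd(s) + 2 Fe³⁺(aq); thus Q = [Fe³⁺(aq)]^2 / ([Pd²⁺(aq)]·[Fe²⁺(aq)]^2).
Solving for the unknown gives log [Pd²⁺(aq)] = −0.257, so [Pd²⁺(aq)] ≈ 0.55 M.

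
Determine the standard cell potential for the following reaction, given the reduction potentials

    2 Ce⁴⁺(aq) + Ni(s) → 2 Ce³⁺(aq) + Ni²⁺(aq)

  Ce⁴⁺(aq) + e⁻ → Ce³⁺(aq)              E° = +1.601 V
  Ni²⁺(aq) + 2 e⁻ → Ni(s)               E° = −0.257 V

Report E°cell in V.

In the reaction as written, Ce⁴⁺(aq) is reduced (cathode) and Ni²⁺(aq) is produced by oxidation at the anode.
E°cell = E°(cathode) − E°(anode) = +1.601 − (−0.257) = +1.858 V.

+1.858 V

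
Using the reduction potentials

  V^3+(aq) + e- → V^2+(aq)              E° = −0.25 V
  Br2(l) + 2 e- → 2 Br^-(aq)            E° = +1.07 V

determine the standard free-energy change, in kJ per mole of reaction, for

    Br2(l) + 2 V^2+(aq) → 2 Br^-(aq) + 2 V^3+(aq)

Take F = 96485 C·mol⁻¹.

In the reaction as written Br2(l) is reduced, so the Br₂/Br⁻ couple is the cathode and V³⁺/V²⁺ is the anode.
E°cell = +1.07 − (−0.25) = +1.32 V; balancing electrons gives n = 2.
ΔG° = −nFE°cell = −(2)(96485)(+1.32) J/mol = −255 kJ/mol.

−255 kJ/mol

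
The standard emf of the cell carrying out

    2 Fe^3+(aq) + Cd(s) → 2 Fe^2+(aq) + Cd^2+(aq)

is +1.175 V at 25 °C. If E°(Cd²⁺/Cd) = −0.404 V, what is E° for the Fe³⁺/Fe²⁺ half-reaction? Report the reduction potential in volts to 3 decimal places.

In the reaction as written the Fe³⁺/Fe²⁺ couple is reduced (cathode) and Cd²⁺/Cd is oxidized (anode), so E°cell = E°(Fe³⁺/Fe²⁺) − E°(Cd²⁺/Cd).
E°(Fe³⁺/Fe²⁺) = E°cell + E°(anode) = +1.175 + (−0.404) = +0.771 V.

+0.771 V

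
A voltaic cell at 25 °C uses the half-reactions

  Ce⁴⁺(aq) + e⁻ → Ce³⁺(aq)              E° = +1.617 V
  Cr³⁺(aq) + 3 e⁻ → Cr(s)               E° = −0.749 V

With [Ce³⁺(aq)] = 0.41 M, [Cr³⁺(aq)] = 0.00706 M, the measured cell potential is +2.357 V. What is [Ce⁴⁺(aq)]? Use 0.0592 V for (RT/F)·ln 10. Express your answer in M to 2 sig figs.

0.055 M

With Ce⁴⁺/Ce³⁺ at the cathode and Cr³⁺/Cr at the anode, E°cell = +1.617 − (−0.749) = +2.366 V (n = 3).
Rearranging E = E° − (0.0592/n)·log Q gives log Q = 3(+2.366 − (+2.357))/0.0592 = 0.456.
The balanced reaction is 3 Ce⁴⁺(aq) + Cr(s) → 3 Ce³⁺(aq) + Cr³⁺(aq), so Q = ([Ce³⁺(aq)]^3·[Cr³⁺(aq)]) / [Ce⁴⁺(aq)]^3.
Solving for the unknown gives log [Ce⁴⁺(aq)] = −1.256, so [Ce⁴⁺(aq)] ≈ 0.055 M.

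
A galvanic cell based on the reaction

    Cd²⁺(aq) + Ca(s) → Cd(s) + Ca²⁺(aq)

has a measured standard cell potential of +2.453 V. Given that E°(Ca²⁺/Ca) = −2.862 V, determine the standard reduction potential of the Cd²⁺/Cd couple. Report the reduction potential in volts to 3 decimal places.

−0.409 V

In the reaction as written the Cd²⁺/Cd couple is reduced (cathode) and Ca²⁺/Ca is oxidized (anode), so E°cell = E°(Cd²⁺/Cd) − E°(Ca²⁺/Ca).
E°(Cd²⁺/Cd) = E°cell + E°(anode) = +2.453 + (−2.862) = −0.409 V.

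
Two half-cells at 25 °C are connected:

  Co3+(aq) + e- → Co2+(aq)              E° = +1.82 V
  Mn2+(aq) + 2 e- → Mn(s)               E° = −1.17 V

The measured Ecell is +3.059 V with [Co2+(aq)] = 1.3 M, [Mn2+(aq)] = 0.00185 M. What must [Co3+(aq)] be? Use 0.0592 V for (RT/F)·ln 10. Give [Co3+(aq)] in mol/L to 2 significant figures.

The Co³⁺/Co²⁺ couple has the larger reduction potential, so it is the cathode: E°cell = +1.82 − (−1.17) = +2.99 V and n = 2.
Since E = E° − (0.0592/n)·log Q, log Q = n(E° − E)/0.0592 = −2.331.
Balancing electrons gives 2 Co3+(aq) + Mn(s) → 2 Co2+(aq) + Mn2+(aq); thus Q = ([Co2+(aq)]^2·[Mn2+(aq)]) / [Co3+(aq)]^2.
Solving for the unknown gives log [Co3+(aq)] = −0.087, so [Co3+(aq)] ≈ 0.82 M.

0.82 M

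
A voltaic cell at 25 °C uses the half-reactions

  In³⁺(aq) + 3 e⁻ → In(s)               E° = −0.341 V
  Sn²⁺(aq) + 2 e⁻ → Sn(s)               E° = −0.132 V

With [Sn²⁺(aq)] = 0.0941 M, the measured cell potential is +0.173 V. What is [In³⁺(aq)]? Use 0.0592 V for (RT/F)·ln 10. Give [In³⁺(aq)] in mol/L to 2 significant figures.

1.9 M

With Sn²⁺/Sn at the cathode and In³⁺/In at the anode, E°cell = −0.132 − (−0.341) = +0.209 V (n = 6).
From the Nernst equation, log Q = n(E° − E)/0.0592 = 6·(+0.209 − (+0.173))/0.0592 = 3.649.
For 3 Sn²⁺(aq) + 2 In(s) → 3 Sn(s) + 2 In³⁺(aq), the reaction quotient is Q = [In³⁺(aq)]^2 / [Sn²⁺(aq)]^3.
Substituting the known concentrations and solving, log [In³⁺(aq)] = 0.285 and [In³⁺(aq)] = 1.9 M.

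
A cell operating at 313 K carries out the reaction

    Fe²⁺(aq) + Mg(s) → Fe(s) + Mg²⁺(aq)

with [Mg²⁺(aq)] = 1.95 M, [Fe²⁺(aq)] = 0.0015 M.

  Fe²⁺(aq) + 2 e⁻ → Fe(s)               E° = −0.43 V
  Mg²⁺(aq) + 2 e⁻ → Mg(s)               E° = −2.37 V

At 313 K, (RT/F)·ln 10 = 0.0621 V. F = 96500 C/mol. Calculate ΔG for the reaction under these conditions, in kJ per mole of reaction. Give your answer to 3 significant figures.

−356 kJ/mol

With Fe²⁺/Fe reduced at the cathode, E°cell = −0.43 − (−2.37) = +1.94 V and n = 2.
Here Q = [Mg²⁺(aq)] / [Fe²⁺(aq)] = 1.3×10^3 (log Q = 3.114), giving E = +1.94 − (0.0621/2)·(3.114) = +1.8433 V.
Then ΔG = −nFE = −2 × 96500 × +1.8433 J/mol = −356 kJ/mol.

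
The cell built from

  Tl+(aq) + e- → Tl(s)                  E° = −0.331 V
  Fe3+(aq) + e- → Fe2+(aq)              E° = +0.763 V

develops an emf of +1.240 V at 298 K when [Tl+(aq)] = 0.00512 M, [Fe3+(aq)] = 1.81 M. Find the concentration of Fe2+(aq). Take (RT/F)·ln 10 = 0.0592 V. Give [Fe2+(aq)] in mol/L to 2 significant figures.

1.2 M

Fe³⁺/Fe²⁺ is the cathode (higher E°); E°cell = +0.763 − (−0.331) = +1.094 V with n = 1.
Rearranging E = E° − (0.0592/n)·log Q gives log Q = 1(+1.094 − (+1.240))/0.0592 = −2.466.
For Fe3+(aq) + Tl(s) → Fe2+(aq) + Tl+(aq), the reaction quotient is Q = ([Fe2+(aq)]·[Tl+(aq)]) / [Fe3+(aq)].
Substituting the known concentrations and solving, log [Fe2+(aq)] = 0.082 and [Fe2+(aq)] = 1.2 M.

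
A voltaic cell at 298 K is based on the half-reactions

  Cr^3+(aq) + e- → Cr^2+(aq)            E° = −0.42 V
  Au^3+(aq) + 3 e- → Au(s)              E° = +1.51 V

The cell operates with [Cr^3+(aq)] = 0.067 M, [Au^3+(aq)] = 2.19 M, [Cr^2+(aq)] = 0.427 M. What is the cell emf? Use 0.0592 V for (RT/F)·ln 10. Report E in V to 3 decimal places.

+1.984 V

Since E°(Au³⁺/Au) > E°(Cr³⁺/Cr²⁺), Au³⁺/Au serves as the cathode.
E°cell = E°cat − E°an = +1.51 − (−0.42) = +1.93 V; n = 3.
For the overall reaction Au^3+(aq) + 3 Cr^2+(aq) → Au(s) + 3 Cr^3+(aq), Q = [Cr^3+(aq)]^3 / ([Au^3+(aq)]·[Cr^2+(aq)]^3) = 0.00176, giving log Q = −2.754.
Applying E = E° − (RT ln10/nF)·log Q gives +1.93 − (0.0592/3)(−2.754) = +1.984 V.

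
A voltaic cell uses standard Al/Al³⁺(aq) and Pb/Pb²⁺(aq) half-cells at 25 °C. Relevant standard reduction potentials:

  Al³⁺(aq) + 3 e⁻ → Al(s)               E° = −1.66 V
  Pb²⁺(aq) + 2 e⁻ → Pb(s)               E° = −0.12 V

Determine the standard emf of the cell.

+1.54 V

Of the two couples in this cell, the one with the more positive reduction potential is reduced at the cathode: here that is Pb²⁺/Pb (−0.12 V); Al³⁺/Al (−1.66 V) is the anode.
E°cell = E°(cathode) − E°(anode) = −0.12 − (−1.66) = +1.54 V.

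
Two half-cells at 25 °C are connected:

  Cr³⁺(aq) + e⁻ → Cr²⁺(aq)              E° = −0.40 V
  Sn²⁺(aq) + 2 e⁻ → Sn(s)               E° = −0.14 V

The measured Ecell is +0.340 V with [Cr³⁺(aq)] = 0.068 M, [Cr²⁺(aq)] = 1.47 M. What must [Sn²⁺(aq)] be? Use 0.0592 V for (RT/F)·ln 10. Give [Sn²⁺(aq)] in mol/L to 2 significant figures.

1.1 M

With Sn²⁺/Sn at the cathode and Cr³⁺/Cr²⁺ at the anode, E°cell = −0.14 − (−0.40) = +0.26 V (n = 2).
From the Nernst equation, log Q = n(E° − E)/0.0592 = 2·(+0.26 − (+0.340))/0.0592 = −2.703.
For Sn²⁺(aq) + 2 Cr²⁺(aq) → Sn(s) + 2 Cr³⁺(aq), the reaction quotient is Q = [Cr³⁺(aq)]^2 / ([Sn²⁺(aq)]·[Cr²⁺(aq)]^2).
Substituting the known concentrations and solving, log [Sn²⁺(aq)] = 0.033 and [Sn²⁺(aq)] = 1.1 M.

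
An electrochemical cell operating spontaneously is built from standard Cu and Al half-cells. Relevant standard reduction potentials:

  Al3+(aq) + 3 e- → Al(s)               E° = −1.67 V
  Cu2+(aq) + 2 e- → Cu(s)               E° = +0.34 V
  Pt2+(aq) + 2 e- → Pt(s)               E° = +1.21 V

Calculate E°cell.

+2.01 V

The Cu²⁺/Cu couple has the higher E°, so Cu ion is reduced (cathode) and Al is oxidized (anode).
E°cell = E°(cathode) − E°(anode) = +0.34 − (−1.67) = +2.01 V.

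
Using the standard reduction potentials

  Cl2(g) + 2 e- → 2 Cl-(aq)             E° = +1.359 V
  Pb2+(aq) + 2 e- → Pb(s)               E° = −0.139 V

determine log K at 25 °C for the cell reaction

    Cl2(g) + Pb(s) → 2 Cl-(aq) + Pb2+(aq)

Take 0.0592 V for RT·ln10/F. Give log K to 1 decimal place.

The Cl₂/Cl⁻ couple is reduced (cathode); E°cell = +1.359 − (−0.139) = +1.498 V with n = 2.
At equilibrium E = 0, so log K = nE°cell / 0.0592 = (2)(+1.498) / 0.0592 = 50.6.

log K = 50.6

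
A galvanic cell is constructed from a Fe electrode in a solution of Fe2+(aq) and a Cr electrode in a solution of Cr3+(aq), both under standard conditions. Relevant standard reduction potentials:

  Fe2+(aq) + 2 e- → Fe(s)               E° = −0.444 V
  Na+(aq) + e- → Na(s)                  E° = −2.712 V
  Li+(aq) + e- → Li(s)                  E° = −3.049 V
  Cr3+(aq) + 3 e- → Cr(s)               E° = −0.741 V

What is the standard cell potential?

Of the two couples in this cell, the one with the more positive reduction potential is reduced at the cathode: here that is Fe²⁺/Fe (−0.444 V); Cr³⁺/Cr (−0.741 V) is the anode.
E°cell = E°(cathode) − E°(anode) = −0.444 − (−0.741) = +0.297 V.

+0.297 V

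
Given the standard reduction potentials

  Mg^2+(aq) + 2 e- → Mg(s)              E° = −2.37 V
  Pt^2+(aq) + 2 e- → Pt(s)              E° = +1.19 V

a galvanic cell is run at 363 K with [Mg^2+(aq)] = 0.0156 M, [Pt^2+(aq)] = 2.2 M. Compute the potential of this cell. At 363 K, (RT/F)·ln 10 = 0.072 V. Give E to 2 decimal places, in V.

Pt²⁺/Pt is reduced (cathode, E° = +1.19 V) and Mg²⁺/Mg is oxidized (anode).
E°cell = E°cat − E°an = +1.19 − (−2.37) = +3.56 V; n = 2.
For the overall reaction Pt^2+(aq) + Mg(s) → Pt(s) + Mg^2+(aq), Q = [Mg^2+(aq)] / [Pt^2+(aq)] = 0.00709, giving log Q = −2.149.
Applying E = E° − (RT ln10/nF)·log Q gives +3.56 − (0.072/2)(−2.149) = +3.64 V.

+3.64 V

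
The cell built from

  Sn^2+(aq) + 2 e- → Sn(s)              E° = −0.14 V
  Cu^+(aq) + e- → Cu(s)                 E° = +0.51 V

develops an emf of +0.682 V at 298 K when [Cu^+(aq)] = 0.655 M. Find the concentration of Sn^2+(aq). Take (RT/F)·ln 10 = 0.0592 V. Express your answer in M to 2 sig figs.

0.036 M

With Cu⁺/Cu at the cathode and Sn²⁺/Sn at the anode, E°cell = +0.51 − (−0.14) = +0.65 V (n = 2).
Since E = E° − (0.0592/n)·log Q, log Q = n(E° − E)/0.0592 = −1.081.
The balanced reaction is 2 Cu^+(aq) + Sn(s) → 2 Cu(s) + Sn^2+(aq), so Q = [Sn^2+(aq)] / [Cu^+(aq)]^2.
Isolating [Sn^2+(aq)] in Q = 10^{−1.081} yields log [Sn^2+(aq)] = −1.449, i.e. 0.036 M.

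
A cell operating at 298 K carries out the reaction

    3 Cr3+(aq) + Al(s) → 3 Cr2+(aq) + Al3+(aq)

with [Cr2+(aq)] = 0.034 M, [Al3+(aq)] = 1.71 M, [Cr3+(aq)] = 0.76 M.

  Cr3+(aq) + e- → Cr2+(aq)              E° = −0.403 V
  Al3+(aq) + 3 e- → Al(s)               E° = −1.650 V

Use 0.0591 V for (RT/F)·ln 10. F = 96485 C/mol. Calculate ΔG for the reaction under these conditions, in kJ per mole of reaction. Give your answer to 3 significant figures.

With Cr³⁺/Cr²⁺ reduced at the cathode, E°cell = −0.403 − (−1.650) = +1.247 V and n = 3.
Here Q = ([Cr2+(aq)]^3·[Al3+(aq)]) / [Cr3+(aq)]^3 = 0.000153 (log Q = −3.815), giving E = +1.247 − (0.0591/3)·(−3.815) = +1.3222 V.
Finally ΔG = −nFE = −(3)(96485 C/mol)(+1.3222 V) = −383 kJ/mol.

−383 kJ/mol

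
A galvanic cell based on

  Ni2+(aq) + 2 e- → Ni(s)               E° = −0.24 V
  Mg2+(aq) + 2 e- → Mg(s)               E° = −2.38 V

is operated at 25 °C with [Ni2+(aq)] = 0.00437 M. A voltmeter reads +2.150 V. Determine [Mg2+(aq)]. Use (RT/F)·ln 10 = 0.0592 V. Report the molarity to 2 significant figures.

The Ni²⁺/Ni couple has the larger reduction potential, so it is the cathode: E°cell = −0.24 − (−2.38) = +2.14 V and n = 2.
Since E = E° − (0.0592/n)·log Q, log Q = n(E° − E)/0.0592 = −0.338.
Balancing electrons gives Ni2+(aq) + Mg(s) → Ni(s) + Mg2+(aq); thus Q = [Mg2+(aq)] / [Ni2+(aq)].
Solving for the unknown gives log [Mg2+(aq)] = −2.698, so [Mg2+(aq)] ≈ 0.0020 M.

0.0020 M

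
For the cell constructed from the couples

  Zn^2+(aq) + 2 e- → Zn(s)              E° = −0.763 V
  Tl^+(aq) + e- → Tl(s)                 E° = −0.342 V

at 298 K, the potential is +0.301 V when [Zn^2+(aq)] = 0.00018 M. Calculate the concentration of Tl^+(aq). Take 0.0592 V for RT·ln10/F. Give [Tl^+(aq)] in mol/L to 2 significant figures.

0.00013 M

With Tl⁺/Tl at the cathode and Zn²⁺/Zn at the anode, E°cell = −0.342 − (−0.763) = +0.421 V (n = 2).
Since E = E° − (0.0592/n)·log Q, log Q = n(E° − E)/0.0592 = 4.054.
The balanced reaction is 2 Tl^+(aq) + Zn(s) → 2 Tl(s) + Zn^2+(aq), so Q = [Zn^2+(aq)] / [Tl^+(aq)]^2.
Isolating [Tl^+(aq)] in Q = 10^{4.054} yields log [Tl^+(aq)] = −3.899, i.e. 0.00013 M.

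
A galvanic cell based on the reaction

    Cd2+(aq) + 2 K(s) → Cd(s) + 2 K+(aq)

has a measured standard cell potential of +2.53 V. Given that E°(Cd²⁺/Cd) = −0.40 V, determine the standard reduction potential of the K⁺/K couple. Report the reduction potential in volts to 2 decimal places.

−2.93 V

In the reaction as written the Cd²⁺/Cd couple is reduced (cathode) and K⁺/K is oxidized (anode), so E°cell = E°(Cd²⁺/Cd) − E°(K⁺/K).
E°(K⁺/K) = E°(cathode) − E°cell = −0.40 − (+2.53) = −2.93 V.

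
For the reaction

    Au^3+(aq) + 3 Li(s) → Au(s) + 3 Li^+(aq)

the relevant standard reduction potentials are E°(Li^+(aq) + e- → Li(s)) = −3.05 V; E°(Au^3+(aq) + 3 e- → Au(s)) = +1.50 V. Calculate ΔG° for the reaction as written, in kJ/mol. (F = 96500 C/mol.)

−1317 kJ/mol

In the reaction as written Au^3+(aq) is reduced, so the Au³⁺/Au couple is the cathode and Li⁺/Li is the anode.
E°cell = +1.50 − (−3.05) = +4.55 V; balancing electrons gives n = 3.
ΔG° = −nFE°cell = −(3)(96500)(+4.55) J/mol = −1317 kJ/mol.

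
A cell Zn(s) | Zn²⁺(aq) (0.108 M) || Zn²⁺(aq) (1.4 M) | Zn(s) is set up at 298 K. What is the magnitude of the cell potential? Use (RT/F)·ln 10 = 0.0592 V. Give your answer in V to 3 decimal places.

0.033 V

For a concentration cell E°cell = 0, since both electrodes use the same couple.
The compartment with the higher Zn²⁺(aq) concentration (1.4 M) acts as the cathode; ions are reduced there and produced at the dilute (0.108 M) anode.
With n = 2, Ecell = −(0.0592/2)·log([dilute]/[conc]) = −(0.0592/2)·log(0.108/1.4) = +0.033 V.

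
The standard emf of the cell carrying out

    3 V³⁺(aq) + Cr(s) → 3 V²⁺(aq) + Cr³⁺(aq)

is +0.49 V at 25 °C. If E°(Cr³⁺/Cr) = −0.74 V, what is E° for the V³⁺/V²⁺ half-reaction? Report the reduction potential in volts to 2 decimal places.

In the reaction as written the V³⁺/V²⁺ couple is reduced (cathode) and Cr³⁺/Cr is oxidized (anode), so E°cell = E°(V³⁺/V²⁺) − E°(Cr³⁺/Cr).
E°(V³⁺/V²⁺) = E°cell + E°(anode) = +0.49 + (−0.74) = −0.25 V.

−0.25 V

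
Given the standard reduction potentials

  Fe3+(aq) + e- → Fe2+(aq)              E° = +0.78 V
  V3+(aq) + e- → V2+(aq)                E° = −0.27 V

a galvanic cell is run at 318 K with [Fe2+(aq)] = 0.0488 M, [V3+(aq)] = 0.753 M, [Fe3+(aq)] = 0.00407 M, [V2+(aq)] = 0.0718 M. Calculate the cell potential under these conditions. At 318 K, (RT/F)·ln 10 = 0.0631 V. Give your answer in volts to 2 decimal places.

+0.92 V

Fe³⁺/Fe²⁺ is reduced (cathode, E° = +0.78 V) and V³⁺/V²⁺ is oxidized (anode).
The standard potential is +0.78 − (−0.27) = +1.05 V and the balanced reaction transfers n = 1 electron.
The balanced reaction is Fe3+(aq) + V2+(aq) → Fe2+(aq) + V3+(aq), so Q = ([Fe2+(aq)]·[V3+(aq)]) / ([Fe3+(aq)]·[V2+(aq)]) = 126 and log Q = 2.099.
By the Nernst equation, E = +1.05 − (0.0631/1)·(2.099) = +0.92 V.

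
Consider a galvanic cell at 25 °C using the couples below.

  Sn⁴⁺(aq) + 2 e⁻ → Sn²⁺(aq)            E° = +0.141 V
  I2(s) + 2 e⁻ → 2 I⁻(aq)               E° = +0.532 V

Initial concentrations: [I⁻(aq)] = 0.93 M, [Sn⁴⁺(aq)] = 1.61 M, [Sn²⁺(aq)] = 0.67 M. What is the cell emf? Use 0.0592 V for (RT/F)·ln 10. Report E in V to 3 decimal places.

I₂/I⁻ is reduced (cathode, E° = +0.532 V) and Sn⁴⁺/Sn²⁺ is oxidized (anode).
E°cell = +0.532 − (+0.141) = +0.391 V, with n = 2 electrons transferred.
For the overall reaction I2(s) + Sn²⁺(aq) → 2 I⁻(aq) + Sn⁴⁺(aq), Q = ([I⁻(aq)]^2·[Sn⁴⁺(aq)]) / [Sn²⁺(aq)] = 2.08, giving log Q = 0.318.
By the Nernst equation, E = +0.391 − (0.0592/2)·(0.318) = +0.382 V.

+0.382 V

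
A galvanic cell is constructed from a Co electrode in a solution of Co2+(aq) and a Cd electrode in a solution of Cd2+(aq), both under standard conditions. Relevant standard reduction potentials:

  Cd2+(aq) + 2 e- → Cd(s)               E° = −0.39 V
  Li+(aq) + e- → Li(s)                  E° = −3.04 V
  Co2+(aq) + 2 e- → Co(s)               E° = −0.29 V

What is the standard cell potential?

The Co²⁺/Co couple has the higher E°, so Co ion is reduced (cathode) and Cd is oxidized (anode).
E°cell = E°(cathode) − E°(anode) = −0.29 − (−0.39) = +0.10 V.

+0.10 V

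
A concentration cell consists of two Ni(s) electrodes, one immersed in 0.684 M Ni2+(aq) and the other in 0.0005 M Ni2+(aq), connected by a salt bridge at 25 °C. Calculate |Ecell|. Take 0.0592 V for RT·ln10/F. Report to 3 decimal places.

0.093 V

For a concentration cell E°cell = 0, since both electrodes use the same couple.
The compartment with the higher Ni2+(aq) concentration (0.684 M) acts as the cathode; ions are reduced there and produced at the dilute (0.0005 M) anode.
With n = 2, Ecell = −(0.0592/2)·log([dilute]/[conc]) = −(0.0592/2)·log(0.0005/0.684) = +0.093 V.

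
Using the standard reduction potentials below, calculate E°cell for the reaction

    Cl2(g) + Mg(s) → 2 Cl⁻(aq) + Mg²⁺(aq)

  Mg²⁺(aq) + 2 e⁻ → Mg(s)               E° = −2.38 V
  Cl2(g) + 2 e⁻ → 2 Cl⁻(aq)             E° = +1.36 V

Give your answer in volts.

In the reaction as written, Cl2(g) is reduced (cathode) and Mg²⁺(aq) is produced by oxidation at the anode.
E°cell = E°(cathode) − E°(anode) = +1.36 − (−2.38) = +3.74 V.

+3.74 V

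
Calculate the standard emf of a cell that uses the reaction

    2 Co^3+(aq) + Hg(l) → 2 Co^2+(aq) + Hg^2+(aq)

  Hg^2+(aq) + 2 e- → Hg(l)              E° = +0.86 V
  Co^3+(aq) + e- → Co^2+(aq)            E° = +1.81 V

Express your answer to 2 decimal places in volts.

Co^3+(aq) gains electrons, so the Co³⁺/Co²⁺ couple is the cathode; the Hg²⁺/Hg couple is the anode.
E°cell = E°(cathode) − E°(anode) = +1.81 − (+0.86) = +0.95 V.
The positive value indicates the reaction is spontaneous as written.

+0.95 V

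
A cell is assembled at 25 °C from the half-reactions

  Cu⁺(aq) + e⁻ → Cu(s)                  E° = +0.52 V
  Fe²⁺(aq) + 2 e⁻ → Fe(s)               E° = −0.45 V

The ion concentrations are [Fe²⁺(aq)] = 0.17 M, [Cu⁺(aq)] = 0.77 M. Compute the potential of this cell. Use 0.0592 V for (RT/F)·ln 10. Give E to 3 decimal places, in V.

Cu⁺/Cu is reduced (cathode, E° = +0.52 V) and Fe²⁺/Fe is oxidized (anode).
E°cell = E°cat − E°an = +0.52 − (−0.45) = +0.97 V; n = 2.
The balanced reaction is 2 Cu⁺(aq) + Fe(s) → 2 Cu(s) + Fe²⁺(aq), so Q = [Fe²⁺(aq)] / [Cu⁺(aq)]^2 = 0.287 and log Q = −0.543.
Applying E = E° − (RT ln10/nF)·log Q gives +0.97 − (0.0592/2)(−0.543) = +0.986 V.

+0.986 V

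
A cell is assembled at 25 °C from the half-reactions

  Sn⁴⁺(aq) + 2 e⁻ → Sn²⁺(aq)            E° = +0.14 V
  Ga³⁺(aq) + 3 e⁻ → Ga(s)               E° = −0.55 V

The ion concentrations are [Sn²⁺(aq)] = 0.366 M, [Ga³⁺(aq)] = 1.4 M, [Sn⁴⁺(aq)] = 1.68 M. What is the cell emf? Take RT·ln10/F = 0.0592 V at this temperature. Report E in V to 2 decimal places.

+0.71 V

The Sn⁴⁺/Sn²⁺ couple has the more positive E°, so it is the cathode; Ga³⁺/Ga is the anode.
The standard potential is +0.14 − (−0.55) = +0.69 V and the balanced reaction transfers n = 6 electrons.
Balancing gives 3 Sn⁴⁺(aq) + 2 Ga(s) → 3 Sn²⁺(aq) + 2 Ga³⁺(aq); hence Q = ([Sn²⁺(aq)]^3·[Ga³⁺(aq)]^2) / [Sn⁴⁺(aq)]^3 = 0.0203 (log Q = −1.693).
By the Nernst equation, E = +0.69 − (0.0592/6)·(−1.693) = +0.71 V.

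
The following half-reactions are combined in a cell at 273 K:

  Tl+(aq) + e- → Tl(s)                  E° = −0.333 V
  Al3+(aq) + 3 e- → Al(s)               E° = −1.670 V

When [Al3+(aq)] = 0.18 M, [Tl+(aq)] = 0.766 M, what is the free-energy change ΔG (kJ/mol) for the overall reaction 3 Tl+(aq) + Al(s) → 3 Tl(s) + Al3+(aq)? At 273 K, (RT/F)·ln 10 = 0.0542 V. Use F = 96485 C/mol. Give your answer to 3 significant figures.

With Tl⁺/Tl reduced at the cathode, E°cell = −0.333 − (−1.670) = +1.337 V and n = 3.
The reaction quotient is [Al3+(aq)] / [Tl+(aq)]^3 = 0.4; by Nernst, E = +1.337 − (0.0542/3)(−0.397) = +1.3442 V.
Finally ΔG = −nFE = −(3)(96485 C/mol)(+1.3442 V) = −389 kJ/mol.

−389 kJ/mol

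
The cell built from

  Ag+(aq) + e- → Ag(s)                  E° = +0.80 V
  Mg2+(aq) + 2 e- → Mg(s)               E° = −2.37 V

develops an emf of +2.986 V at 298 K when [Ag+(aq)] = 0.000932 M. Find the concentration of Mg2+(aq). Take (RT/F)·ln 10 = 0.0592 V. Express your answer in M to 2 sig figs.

1.4 M

With Ag⁺/Ag at the cathode and Mg²⁺/Mg at the anode, E°cell = +0.80 − (−2.37) = +3.17 V (n = 2).
Rearranging E = E° − (0.0592/n)·log Q gives log Q = 2(+3.17 − (+2.986))/0.0592 = 6.216.
For 2 Ag+(aq) + Mg(s) → 2 Ag(s) + Mg2+(aq), the reaction quotient is Q = [Mg2+(aq)] / [Ag+(aq)]^2.
Solving for the unknown gives log [Mg2+(aq)] = 0.155, so [Mg2+(aq)] ≈ 1.4 M.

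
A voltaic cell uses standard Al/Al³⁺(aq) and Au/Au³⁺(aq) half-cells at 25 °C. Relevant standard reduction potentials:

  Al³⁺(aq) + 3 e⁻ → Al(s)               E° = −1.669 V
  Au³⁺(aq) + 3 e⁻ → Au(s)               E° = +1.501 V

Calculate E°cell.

+3.170 V

The Au³⁺/Au couple has the higher E°, so Au ion is reduced (cathode) and Al is oxidized (anode).
E°cell = E°(cathode) − E°(anode) = +1.501 − (−1.669) = +3.170 V.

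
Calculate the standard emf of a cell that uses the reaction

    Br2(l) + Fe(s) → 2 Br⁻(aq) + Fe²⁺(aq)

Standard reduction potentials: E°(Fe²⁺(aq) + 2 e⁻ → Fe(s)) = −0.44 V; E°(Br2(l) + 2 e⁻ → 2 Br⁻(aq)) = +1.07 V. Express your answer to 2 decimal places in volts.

Br2(l) gains electrons, so the Br₂/Br⁻ couple is the cathode; the Fe²⁺/Fe couple is the anode.
E°cell = E°(cathode) − E°(anode) = +1.07 − (−0.44) = +1.51 V.
The positive value indicates the reaction is spontaneous as written.

+1.51 V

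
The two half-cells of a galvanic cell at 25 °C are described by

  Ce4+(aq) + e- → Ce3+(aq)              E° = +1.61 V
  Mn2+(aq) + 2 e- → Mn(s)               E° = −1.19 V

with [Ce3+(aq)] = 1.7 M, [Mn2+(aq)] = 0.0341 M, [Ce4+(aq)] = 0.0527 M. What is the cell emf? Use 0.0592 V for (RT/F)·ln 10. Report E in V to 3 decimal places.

Since E°(Ce⁴⁺/Ce³⁺) > E°(Mn²⁺/Mn), Ce⁴⁺/Ce³⁺ serves as the cathode.
The standard potential is +1.61 − (−1.19) = +2.80 V and the balanced reaction transfers n = 2 electrons.
Balancing gives 2 Ce4+(aq) + Mn(s) → 2 Ce3+(aq) + Mn2+(aq); hence Q = ([Ce3+(aq)]^2·[Mn2+(aq)]) / [Ce4+(aq)]^2 = 35.5 (log Q = 1.550).
E = E° − (0.0592/n)·log Q = +2.80 − (0.0592/2)(1.550) = +2.754 V.

+2.754 V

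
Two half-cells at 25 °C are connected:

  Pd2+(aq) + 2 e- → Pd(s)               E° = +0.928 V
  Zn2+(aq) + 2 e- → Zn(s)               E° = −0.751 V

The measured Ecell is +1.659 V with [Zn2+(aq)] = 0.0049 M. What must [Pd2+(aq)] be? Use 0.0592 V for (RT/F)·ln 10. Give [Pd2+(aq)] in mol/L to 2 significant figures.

With Pd²⁺/Pd at the cathode and Zn²⁺/Zn at the anode, E°cell = +0.928 − (−0.751) = +1.679 V (n = 2).
Since E = E° − (0.0592/n)·log Q, log Q = n(E° − E)/0.0592 = 0.676.
For Pd2+(aq) + Zn(s) → Pd(s) + Zn2+(aq), the reaction quotient is Q = [Zn2+(aq)] / [Pd2+(aq)].
Solving for the unknown gives log [Pd2+(aq)] = −2.986, so [Pd2+(aq)] ≈ 0.0010 M.

0.0010 M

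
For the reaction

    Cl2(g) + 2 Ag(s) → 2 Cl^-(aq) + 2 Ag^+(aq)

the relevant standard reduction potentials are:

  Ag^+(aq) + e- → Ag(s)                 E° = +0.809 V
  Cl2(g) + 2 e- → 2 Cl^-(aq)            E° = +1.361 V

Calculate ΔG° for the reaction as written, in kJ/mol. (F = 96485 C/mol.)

−107 kJ/mol

In the reaction as written Cl2(g) is reduced, so the Cl₂/Cl⁻ couple is the cathode and Ag⁺/Ag is the anode.
E°cell = +1.361 − (+0.809) = +0.552 V; balancing electrons gives n = 2.
ΔG° = −nFE°cell = −(2)(96485)(+0.552) J/mol = −107 kJ/mol.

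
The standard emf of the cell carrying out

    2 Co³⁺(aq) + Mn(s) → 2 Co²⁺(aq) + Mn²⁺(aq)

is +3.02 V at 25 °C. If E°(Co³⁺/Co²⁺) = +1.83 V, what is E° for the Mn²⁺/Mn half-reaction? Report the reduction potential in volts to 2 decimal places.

−1.19 V

In the reaction as written the Co³⁺/Co²⁺ couple is reduced (cathode) and Mn²⁺/Mn is oxidized (anode), so E°cell = E°(Co³⁺/Co²⁺) − E°(Mn²⁺/Mn).
E°(Mn²⁺/Mn) = E°(cathode) − E°cell = +1.83 − (+3.02) = −1.19 V.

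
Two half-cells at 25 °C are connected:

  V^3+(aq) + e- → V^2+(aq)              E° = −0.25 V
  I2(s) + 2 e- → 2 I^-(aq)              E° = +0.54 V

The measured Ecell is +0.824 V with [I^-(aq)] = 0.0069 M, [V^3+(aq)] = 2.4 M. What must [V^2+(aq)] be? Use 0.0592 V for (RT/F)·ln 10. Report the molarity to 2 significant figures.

The I₂/I⁻ couple has the larger reduction potential, so it is the cathode: E°cell = +0.54 − (−0.25) = +0.79 V and n = 2.
Since E = E° − (0.0592/n)·log Q, log Q = n(E° − E)/0.0592 = −1.149.
For I2(s) + 2 V^2+(aq) → 2 I^-(aq) + 2 V^3+(aq), the reaction quotient is Q = ([I^-(aq)]^2·[V^3+(aq)]^2) / [V^2+(aq)]^2.
Solving for the unknown gives log [V^2+(aq)] = −1.206, so [V^2+(aq)] ≈ 0.062 M.

0.062 M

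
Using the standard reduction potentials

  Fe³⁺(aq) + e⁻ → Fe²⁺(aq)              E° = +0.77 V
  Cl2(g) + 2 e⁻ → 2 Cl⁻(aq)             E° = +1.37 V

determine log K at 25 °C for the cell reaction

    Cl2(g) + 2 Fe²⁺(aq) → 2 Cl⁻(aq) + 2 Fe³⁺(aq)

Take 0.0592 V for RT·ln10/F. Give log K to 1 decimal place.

The Cl₂/Cl⁻ couple is reduced (cathode); E°cell = +1.37 − (+0.77) = +0.60 V with n = 2.
At equilibrium E = 0, so log K = nE°cell / 0.0592 = (2)(+0.60) / 0.0592 = 20.3.

log K = 20.3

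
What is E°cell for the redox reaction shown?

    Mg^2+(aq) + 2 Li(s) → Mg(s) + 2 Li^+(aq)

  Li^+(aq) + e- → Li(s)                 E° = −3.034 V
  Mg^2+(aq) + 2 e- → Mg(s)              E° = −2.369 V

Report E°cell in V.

+0.665 V

In the reaction as written, Mg^2+(aq) is reduced (cathode) and Li^+(aq) is produced by oxidation at the anode.
E°cell = E°(cathode) − E°(anode) = −2.369 − (−3.034) = +0.665 V.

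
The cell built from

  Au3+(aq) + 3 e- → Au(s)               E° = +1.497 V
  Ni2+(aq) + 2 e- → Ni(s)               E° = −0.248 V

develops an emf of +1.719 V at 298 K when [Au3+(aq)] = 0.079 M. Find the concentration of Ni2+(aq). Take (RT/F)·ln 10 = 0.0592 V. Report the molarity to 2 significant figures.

The Au³⁺/Au couple has the larger reduction potential, so it is the cathode: E°cell = +1.497 − (−0.248) = +1.745 V and n = 6.
Since E = E° − (0.0592/n)·log Q, log Q = n(E° − E)/0.0592 = 2.635.
Balancing electrons gives 2 Au3+(aq) + 3 Ni(s) → 2 Au(s) + 3 Ni2+(aq); thus Q = [Ni2+(aq)]^3 / [Au3+(aq)]^2.
Substituting the known concentrations and solving, log [Ni2+(aq)] = 0.143 and [Ni2+(aq)] = 1.4 M.

1.4 M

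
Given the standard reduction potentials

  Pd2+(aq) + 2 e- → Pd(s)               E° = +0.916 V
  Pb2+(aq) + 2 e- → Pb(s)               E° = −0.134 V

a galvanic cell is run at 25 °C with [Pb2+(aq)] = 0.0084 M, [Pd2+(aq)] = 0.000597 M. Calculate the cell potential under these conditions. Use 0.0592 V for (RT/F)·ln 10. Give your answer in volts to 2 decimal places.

Pd²⁺/Pd is reduced (cathode, E° = +0.916 V) and Pb²⁺/Pb is oxidized (anode).
E°cell = E°cat − E°an = +0.916 − (−0.134) = +1.050 V; n = 2.
Balancing gives Pd2+(aq) + Pb(s) → Pd(s) + Pb2+(aq); hence Q = [Pb2+(aq)] / [Pd2+(aq)] = 14.1 (log Q = 1.148).
By the Nernst equation, E = +1.050 − (0.0592/2)·(1.148) = +1.02 V.

+1.02 V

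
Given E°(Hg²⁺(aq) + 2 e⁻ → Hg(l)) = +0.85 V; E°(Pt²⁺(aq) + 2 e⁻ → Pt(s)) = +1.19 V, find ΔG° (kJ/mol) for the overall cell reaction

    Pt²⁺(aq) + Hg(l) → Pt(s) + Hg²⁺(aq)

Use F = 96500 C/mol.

In the reaction as written Pt²⁺(aq) is reduced, so the Pt²⁺/Pt couple is the cathode and Hg²⁺/Hg is the anode.
E°cell = +1.19 − (+0.85) = +0.34 V; balancing electrons gives n = 2.
ΔG° = −nFE°cell = −(2)(96500)(+0.34) J/mol = −65.6 kJ/mol.

−65.6 kJ/mol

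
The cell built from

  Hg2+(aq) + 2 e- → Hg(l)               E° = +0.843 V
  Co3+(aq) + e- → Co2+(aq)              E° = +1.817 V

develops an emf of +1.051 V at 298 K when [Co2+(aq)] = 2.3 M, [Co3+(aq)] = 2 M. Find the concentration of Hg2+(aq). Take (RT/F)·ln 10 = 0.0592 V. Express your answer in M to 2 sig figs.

With Co³⁺/Co²⁺ at the cathode and Hg²⁺/Hg at the anode, E°cell = +1.817 − (+0.843) = +0.974 V (n = 2).
Rearranging E = E° − (0.0592/n)·log Q gives log Q = 2(+0.974 − (+1.051))/0.0592 = −2.601.
The balanced reaction is 2 Co3+(aq) + Hg(l) → 2 Co2+(aq) + Hg2+(aq), so Q = ([Co2+(aq)]^2·[Hg2+(aq)]) / [Co3+(aq)]^2.
Substituting the known concentrations and solving, log [Hg2+(aq)] = −2.722 and [Hg2+(aq)] = 0.0019 M.

0.0019 M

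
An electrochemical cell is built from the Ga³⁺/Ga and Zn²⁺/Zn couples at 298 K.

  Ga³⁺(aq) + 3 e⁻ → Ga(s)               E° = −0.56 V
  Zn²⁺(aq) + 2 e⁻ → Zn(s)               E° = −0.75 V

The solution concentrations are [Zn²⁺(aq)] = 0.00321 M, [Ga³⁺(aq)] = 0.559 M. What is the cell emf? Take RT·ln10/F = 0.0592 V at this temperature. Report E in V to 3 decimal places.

+0.259 V

Since E°(Ga³⁺/Ga) > E°(Zn²⁺/Zn), Ga³⁺/Ga serves as the cathode.
The standard potential is −0.56 − (−0.75) = +0.19 V and the balanced reaction transfers n = 6 electrons.
Balancing gives 2 Ga³⁺(aq) + 3 Zn(s) → 2 Ga(s) + 3 Zn²⁺(aq); hence Q = [Zn²⁺(aq)]^3 / [Ga³⁺(aq)]^2 = 1.06×10^−7 (log Q = −6.975).
By the Nernst equation, E = +0.19 − (0.0592/6)·(−6.975) = +0.259 V.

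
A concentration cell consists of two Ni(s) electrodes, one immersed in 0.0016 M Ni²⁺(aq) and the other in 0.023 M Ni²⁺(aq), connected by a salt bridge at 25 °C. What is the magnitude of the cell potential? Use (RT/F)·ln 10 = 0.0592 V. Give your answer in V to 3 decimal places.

For a concentration cell E°cell = 0, since both electrodes use the same couple.
The compartment with the higher Ni²⁺(aq) concentration (0.023 M) acts as the cathode; ions are reduced there and produced at the dilute (0.0016 M) anode.
With n = 2, Ecell = −(0.0592/2)·log([dilute]/[conc]) = −(0.0592/2)·log(0.0016/0.023) = +0.034 V.

0.034 V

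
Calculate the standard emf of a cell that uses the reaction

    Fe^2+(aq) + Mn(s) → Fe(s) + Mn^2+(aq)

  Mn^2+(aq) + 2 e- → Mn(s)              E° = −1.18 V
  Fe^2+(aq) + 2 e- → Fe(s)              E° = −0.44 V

Fe^2+(aq) gains electrons, so the Fe²⁺/Fe couple is the cathode; the Mn²⁺/Mn couple is the anode.
E°cell = E°(cathode) − E°(anode) = −0.44 − (−1.18) = +0.74 V.

+0.74 V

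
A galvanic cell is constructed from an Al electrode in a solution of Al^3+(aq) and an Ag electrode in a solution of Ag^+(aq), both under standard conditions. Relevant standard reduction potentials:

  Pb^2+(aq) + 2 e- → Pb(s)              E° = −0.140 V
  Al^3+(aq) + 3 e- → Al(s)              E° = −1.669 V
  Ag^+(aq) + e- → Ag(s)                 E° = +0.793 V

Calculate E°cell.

The Ag⁺/Ag couple has the higher E°, so Ag ion is reduced (cathode) and Al is oxidized (anode).
E°cell = E°(cathode) − E°(anode) = +0.793 − (−1.669) = +2.462 V.

+2.462 V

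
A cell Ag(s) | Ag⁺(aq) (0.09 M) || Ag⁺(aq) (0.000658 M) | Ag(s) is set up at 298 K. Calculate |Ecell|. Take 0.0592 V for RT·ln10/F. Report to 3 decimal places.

For a concentration cell E°cell = 0, since both electrodes use the same couple.
The compartment with the higher Ag⁺(aq) concentration (0.09 M) acts as the cathode; ions are reduced there and produced at the dilute (0.000658 M) anode.
With n = 1, Ecell = −(0.0592/1)·log([dilute]/[conc]) = −(0.0592/1)·log(0.000658/0.09) = +0.126 V.

0.126 V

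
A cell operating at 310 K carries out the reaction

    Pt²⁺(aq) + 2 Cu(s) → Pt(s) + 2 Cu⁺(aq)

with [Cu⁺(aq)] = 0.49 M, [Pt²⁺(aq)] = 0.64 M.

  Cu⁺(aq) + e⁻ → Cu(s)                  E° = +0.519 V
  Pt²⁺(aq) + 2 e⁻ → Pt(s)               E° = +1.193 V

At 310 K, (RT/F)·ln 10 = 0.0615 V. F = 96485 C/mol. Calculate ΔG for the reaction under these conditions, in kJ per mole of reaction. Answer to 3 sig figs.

−133 kJ/mol

E°cell = +1.193 − (+0.519) = +0.674 V; the balanced reaction transfers n = 2 electrons.
Here Q = [Cu⁺(aq)]^2 / [Pt²⁺(aq)] = 0.375 (log Q = −0.426), giving E = +0.674 − (0.0615/2)·(−0.426) = +0.6871 V.
Finally ΔG = −nFE = −(2)(96485 C/mol)(+0.6871 V) = −133 kJ/mol.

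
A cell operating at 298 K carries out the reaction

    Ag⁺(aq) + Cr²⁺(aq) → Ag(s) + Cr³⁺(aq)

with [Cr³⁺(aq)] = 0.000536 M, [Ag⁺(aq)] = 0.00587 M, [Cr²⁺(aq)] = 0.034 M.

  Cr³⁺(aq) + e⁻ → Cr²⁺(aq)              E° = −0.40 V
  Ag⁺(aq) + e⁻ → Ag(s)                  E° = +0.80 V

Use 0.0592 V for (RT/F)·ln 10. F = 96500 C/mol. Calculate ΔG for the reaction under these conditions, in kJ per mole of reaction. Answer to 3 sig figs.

−113 kJ/mol

E°cell = +0.80 − (−0.40) = +1.20 V; the balanced reaction transfers n = 1 electron.
Q = [Cr³⁺(aq)] / ([Ag⁺(aq)]·[Cr²⁺(aq)]) = 2.69, so log Q = 0.429 and E = +1.20 − (0.0592/1)(0.429) = +1.1746 V.
ΔG = −nFE = −(1)(96500)(+1.1746) J/mol = −113 kJ/mol.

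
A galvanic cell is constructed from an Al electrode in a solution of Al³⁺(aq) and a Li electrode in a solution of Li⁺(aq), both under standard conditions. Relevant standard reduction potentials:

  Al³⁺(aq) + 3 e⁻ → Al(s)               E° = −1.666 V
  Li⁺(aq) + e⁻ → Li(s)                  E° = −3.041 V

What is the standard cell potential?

Of the two couples in this cell, the one with the more positive reduction potential is reduced at the cathode: here that is Al³⁺/Al (−1.666 V); Li⁺/Li (−3.041 V) is the anode.
E°cell = E°(cathode) − E°(anode) = −1.666 − (−3.041) = +1.375 V.

+1.375 V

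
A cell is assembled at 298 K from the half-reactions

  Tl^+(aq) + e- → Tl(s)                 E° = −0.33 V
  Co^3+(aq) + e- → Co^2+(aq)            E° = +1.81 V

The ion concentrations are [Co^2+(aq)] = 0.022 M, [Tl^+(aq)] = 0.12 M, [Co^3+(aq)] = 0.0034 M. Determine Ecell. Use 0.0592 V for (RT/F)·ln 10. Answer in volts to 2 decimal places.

+2.15 V

The Co³⁺/Co²⁺ couple has the more positive E°, so it is the cathode; Tl⁺/Tl is the anode.
E°cell = +1.81 − (−0.33) = +2.14 V, with n = 1 electron transferred.
For the overall reaction Co^3+(aq) + Tl(s) → Co^2+(aq) + Tl^+(aq), Q = ([Co^2+(aq)]·[Tl^+(aq)]) / [Co^3+(aq)] = 0.776, giving log Q = −0.110.
E = E° − (0.0592/n)·log Q = +2.14 − (0.0592/1)(−0.110) = +2.15 V.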